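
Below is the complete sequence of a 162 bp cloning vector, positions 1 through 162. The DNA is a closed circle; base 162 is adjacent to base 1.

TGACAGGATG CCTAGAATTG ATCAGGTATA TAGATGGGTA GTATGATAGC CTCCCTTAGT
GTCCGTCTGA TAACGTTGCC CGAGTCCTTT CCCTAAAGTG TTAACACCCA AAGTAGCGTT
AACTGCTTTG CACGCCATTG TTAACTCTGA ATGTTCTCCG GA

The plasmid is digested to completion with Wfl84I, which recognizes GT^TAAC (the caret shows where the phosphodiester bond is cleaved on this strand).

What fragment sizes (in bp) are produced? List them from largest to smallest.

122, 22, 18 bp

Wfl84I sites (GTTAAC) start at positions 100, 118, 140.
Wfl84I cuts after base 2 of each site, so after positions 101, 119, 141.
Circular molecule, 3 cuts → 3 fragments:
  102–119 → 18 bp
  120–141 → 22 bp
  142–162 then 1–101 → 21 + 101 = 122 bp
Sorted largest to smallest: 122, 22, 18 bp.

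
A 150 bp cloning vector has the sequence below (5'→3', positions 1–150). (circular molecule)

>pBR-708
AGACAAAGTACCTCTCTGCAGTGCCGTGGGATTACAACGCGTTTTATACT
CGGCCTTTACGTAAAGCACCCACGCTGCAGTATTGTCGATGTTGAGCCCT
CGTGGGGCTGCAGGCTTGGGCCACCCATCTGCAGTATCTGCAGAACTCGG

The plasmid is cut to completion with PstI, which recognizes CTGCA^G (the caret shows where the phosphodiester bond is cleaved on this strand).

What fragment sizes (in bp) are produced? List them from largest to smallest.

PstI sites (CTGCAG) start at positions 16, 75, 108, 129, 138.
PstI cuts after base 5 of each site (before the last base), so after positions 20, 79, 112, 133, 142.
Circular molecule, 5 cuts → 5 fragments:
  21–79 → 59 bp
  80–112 → 33 bp
  113–133 → 21 bp
  134–142 → 9 bp
  143–150 then 1–20 → 8 + 20 = 28 bp
Sorted largest to smallest: 59, 33, 28, 21, 9 bp.

59, 33, 28, 21, 9 bp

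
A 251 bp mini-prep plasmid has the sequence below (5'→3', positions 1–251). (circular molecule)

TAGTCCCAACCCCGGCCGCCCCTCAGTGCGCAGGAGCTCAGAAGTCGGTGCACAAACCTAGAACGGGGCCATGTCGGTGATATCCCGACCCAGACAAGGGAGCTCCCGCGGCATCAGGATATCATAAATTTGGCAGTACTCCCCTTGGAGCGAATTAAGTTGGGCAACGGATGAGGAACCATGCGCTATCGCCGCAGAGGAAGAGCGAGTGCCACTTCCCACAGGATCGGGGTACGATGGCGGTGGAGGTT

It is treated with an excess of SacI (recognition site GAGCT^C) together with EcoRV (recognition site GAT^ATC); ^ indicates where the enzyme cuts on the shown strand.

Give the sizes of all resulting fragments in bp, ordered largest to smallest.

SacI sites (GAGCTC) start at positions 34, 100.
SacI cuts after base 5 of each site (before the last base), so after positions 38, 104.
EcoRV sites (GATATC) start at positions 79, 118.
EcoRV cuts after base 3 of each site, so after positions 81, 120.
Combined cut positions: 38, 81, 104, 120.
Circular molecule, 4 cuts → 4 fragments:
  39–81 → 43 bp
  82–104 → 23 bp
  105–120 → 16 bp
  121–251 then 1–38 → 131 + 38 = 169 bp
Sorted largest to smallest: 169, 43, 23, 16 bp.

169, 43, 23, 16 bp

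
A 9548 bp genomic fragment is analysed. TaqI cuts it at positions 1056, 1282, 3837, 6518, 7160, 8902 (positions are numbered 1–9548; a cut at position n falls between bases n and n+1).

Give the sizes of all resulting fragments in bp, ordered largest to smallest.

Linear molecule, 6 cuts → 7 fragments:
  1056 − 0 = 1056 bp
  1282 − 1056 = 226 bp
  3837 − 1282 = 2555 bp
  6518 − 3837 = 2681 bp
  7160 − 6518 = 642 bp
  8902 − 7160 = 1742 bp
  9548 − 8902 = 646 bp
Sorted largest to smallest: 2681, 2555, 1742, 1056, 646, 642, 226 bp.

2681, 2555, 1742, 1056, 646, 642, 226 bp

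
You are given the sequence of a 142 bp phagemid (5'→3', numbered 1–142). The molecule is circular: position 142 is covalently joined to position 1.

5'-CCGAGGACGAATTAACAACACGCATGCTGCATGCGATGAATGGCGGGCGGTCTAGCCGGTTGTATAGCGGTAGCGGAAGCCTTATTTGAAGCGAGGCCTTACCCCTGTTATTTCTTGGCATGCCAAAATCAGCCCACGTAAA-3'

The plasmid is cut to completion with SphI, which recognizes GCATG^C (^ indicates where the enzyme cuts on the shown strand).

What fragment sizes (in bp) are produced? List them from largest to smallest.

SphI sites (GCATGC) start at positions 22, 29, 118.
SphI cuts after base 5 of each site (before the last base), so after positions 26, 33, 122.
Circular molecule, 3 cuts → 3 fragments:
  27–33 → 7 bp
  34–122 → 89 bp
  123–142 then 1–26 → 20 + 26 = 46 bp
Sorted largest to smallest: 89, 46, 7 bp.

89, 46, 7 bp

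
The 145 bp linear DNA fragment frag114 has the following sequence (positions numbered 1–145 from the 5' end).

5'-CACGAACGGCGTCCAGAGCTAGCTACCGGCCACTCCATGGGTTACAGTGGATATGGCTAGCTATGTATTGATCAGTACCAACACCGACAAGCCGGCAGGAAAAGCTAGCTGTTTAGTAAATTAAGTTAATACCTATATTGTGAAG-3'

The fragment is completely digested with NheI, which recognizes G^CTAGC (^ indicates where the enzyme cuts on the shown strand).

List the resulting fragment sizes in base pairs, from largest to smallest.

48, 41, 38, 18 bp

NheI sites (GCTAGC) start at positions 18, 56, 104.
NheI cuts after the first base of each site, so after positions 18, 56, 104.
Linear molecule, 3 cuts → 4 fragments:
  1–18 → 18 bp
  19–56 → 38 bp
  57–104 → 48 bp
  105–145 → 41 bp
Sorted largest to smallest: 48, 41, 38, 18 bp.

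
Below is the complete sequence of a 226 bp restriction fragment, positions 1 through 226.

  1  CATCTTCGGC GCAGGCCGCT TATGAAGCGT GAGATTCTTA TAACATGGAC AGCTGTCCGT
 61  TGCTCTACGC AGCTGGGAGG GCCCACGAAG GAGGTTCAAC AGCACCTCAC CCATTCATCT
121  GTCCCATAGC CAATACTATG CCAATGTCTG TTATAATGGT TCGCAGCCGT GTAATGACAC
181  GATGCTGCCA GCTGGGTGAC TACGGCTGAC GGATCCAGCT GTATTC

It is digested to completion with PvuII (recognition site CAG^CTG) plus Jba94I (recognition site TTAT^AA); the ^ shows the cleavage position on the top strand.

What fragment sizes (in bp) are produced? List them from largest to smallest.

82, 41, 37, 27, 20, 11, 8 bp

PvuII sites (CAGCTG) start at positions 50, 70, 189, 216.
PvuII cuts after base 3 of each site, so after positions 52, 72, 191, 218.
Jba94I sites (TTATAA) start at positions 38, 151.
Jba94I cuts after base 4 of each site, so after positions 41, 154.
Combined cut positions: 41, 52, 72, 154, 191, 218.
Linear molecule, 6 cuts → 7 fragments:
  1–41 → 41 bp
  42–52 → 11 bp
  53–72 → 20 bp
  73–154 → 82 bp
  155–191 → 37 bp
  192–218 → 27 bp
  219–226 → 8 bp
Sorted largest to smallest: 82, 41, 37, 27, 20, 11, 8 bp.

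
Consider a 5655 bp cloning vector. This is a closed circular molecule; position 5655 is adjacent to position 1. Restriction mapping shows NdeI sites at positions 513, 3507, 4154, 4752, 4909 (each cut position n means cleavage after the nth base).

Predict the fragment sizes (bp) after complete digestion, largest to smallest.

Circular molecule, 5 cuts → 5 fragments:
  3507 − 513 = 2994 bp
  4154 − 3507 = 647 bp
  4752 − 4154 = 598 bp
  4909 − 4752 = 157 bp
  wrap: 5655 − 4909 + 513 = 1259 bp
Sorted largest to smallest: 2994, 1259, 647, 598, 157 bp.

2994, 1259, 647, 598, 157 bp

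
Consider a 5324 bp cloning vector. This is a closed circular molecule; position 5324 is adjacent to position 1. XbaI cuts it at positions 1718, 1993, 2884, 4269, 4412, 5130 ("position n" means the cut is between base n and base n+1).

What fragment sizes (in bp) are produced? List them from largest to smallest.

Circular molecule, 6 cuts → 6 fragments:
  1993 − 1718 = 275 bp
  2884 − 1993 = 891 bp
  4269 − 2884 = 1385 bp
  4412 − 4269 = 143 bp
  5130 − 4412 = 718 bp
  wrap: 5324 − 5130 + 1718 = 1912 bp
Sorted largest to smallest: 1912, 1385, 891, 718, 275, 143 bp.

1912, 1385, 891, 718, 275, 143 bp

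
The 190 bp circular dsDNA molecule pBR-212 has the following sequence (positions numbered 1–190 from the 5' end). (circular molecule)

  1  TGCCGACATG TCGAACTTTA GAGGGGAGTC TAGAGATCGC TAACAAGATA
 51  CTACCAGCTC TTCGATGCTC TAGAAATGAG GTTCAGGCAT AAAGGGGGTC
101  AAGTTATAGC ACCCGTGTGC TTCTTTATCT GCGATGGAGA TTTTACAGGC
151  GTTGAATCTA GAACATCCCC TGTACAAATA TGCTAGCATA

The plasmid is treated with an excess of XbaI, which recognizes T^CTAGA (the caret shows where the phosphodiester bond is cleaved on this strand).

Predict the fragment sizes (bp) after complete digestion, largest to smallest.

88, 62, 40 bp

XbaI sites (TCTAGA) start at positions 29, 69, 157.
XbaI cuts after the first base of each site, so after positions 29, 69, 157.
Circular molecule, 3 cuts → 3 fragments:
  30–69 → 40 bp
  70–157 → 88 bp
  158–190 then 1–29 → 33 + 29 = 62 bp
Sorted largest to smallest: 88, 62, 40 bp.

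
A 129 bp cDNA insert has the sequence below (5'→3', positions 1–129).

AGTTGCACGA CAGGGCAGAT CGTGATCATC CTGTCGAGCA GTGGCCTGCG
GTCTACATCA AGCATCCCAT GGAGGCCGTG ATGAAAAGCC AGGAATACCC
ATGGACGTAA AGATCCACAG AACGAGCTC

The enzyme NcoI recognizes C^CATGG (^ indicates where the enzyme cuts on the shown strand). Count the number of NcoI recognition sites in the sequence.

CCATGG occurs starting at positions 67, 99.
NcoI cuts at 2 sites.

2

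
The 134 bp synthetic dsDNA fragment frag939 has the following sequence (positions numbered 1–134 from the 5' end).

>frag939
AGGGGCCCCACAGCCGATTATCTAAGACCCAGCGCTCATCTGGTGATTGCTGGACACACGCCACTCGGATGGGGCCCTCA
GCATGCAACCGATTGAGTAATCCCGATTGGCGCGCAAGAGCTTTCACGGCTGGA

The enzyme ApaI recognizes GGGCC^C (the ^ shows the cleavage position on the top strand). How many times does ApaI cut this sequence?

2

GGGCCC occurs starting at positions 3, 72.
ApaI cuts at 2 sites.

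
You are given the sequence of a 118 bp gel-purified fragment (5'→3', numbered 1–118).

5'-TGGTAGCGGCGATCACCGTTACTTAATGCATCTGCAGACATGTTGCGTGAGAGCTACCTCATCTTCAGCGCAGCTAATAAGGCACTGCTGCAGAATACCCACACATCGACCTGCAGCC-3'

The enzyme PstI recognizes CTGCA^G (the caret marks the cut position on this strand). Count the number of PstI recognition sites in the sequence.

3

CTGCAG occurs starting at positions 32, 88, 111.
PstI cuts at 3 sites.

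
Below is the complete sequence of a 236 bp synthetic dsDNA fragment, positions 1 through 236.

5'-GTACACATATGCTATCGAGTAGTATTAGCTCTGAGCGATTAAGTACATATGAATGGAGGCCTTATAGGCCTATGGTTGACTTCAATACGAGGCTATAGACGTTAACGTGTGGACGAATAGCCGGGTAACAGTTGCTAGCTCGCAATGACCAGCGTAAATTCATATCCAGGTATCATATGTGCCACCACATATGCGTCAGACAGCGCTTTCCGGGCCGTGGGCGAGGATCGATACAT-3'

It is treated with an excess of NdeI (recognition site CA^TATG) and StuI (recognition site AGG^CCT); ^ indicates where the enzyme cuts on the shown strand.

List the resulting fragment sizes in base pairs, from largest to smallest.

NdeI sites (CATATG) start at positions 6, 46, 174, 188.
NdeI cuts after base 2 of each site, so after positions 7, 47, 175, 189.
StuI sites (AGGCCT) start at positions 57, 66.
StuI cuts after base 3 of each site, so after positions 59, 68.
Combined cut positions: 7, 47, 59, 68, 175, 189.
Linear molecule, 6 cuts → 7 fragments:
  1–7 → 7 bp
  8–47 → 40 bp
  48–59 → 12 bp
  60–68 → 9 bp
  69–175 → 107 bp
  176–189 → 14 bp
  190–236 → 47 bp
Sorted largest to smallest: 107, 47, 40, 14, 12, 9, 7 bp.

107, 47, 40, 14, 12, 9, 7 bp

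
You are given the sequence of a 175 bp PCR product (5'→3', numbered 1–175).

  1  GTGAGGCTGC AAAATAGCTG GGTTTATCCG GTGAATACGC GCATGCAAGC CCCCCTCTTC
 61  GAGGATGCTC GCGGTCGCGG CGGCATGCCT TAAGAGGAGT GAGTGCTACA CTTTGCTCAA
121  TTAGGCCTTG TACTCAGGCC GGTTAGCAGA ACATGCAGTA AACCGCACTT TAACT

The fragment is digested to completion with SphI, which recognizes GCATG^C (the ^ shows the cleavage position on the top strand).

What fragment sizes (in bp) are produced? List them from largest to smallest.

88, 45, 42 bp

SphI sites (GCATGC) start at positions 41, 83.
SphI cuts after base 5 of each site (before the last base), so after positions 45, 87.
Linear molecule, 2 cuts → 3 fragments:
  1–45 → 45 bp
  46–87 → 42 bp
  88–175 → 88 bp
Sorted largest to smallest: 88, 45, 42 bp.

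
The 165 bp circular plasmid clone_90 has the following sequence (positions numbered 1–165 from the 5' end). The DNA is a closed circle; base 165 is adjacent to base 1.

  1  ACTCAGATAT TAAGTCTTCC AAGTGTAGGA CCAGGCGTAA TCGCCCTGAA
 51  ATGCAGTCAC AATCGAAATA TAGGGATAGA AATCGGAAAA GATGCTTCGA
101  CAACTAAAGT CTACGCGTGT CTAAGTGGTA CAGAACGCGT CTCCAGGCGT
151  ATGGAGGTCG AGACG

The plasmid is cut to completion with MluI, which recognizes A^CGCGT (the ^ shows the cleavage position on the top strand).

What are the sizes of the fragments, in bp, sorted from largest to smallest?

MluI sites (ACGCGT) start at positions 113, 135.
MluI cuts after the first base of each site, so after positions 113, 135.
Circular molecule, 2 cuts → 2 fragments:
  114–135 → 22 bp
  136–165 then 1–113 → 30 + 113 = 143 bp
Sorted largest to smallest: 143, 22 bp.

143, 22 bp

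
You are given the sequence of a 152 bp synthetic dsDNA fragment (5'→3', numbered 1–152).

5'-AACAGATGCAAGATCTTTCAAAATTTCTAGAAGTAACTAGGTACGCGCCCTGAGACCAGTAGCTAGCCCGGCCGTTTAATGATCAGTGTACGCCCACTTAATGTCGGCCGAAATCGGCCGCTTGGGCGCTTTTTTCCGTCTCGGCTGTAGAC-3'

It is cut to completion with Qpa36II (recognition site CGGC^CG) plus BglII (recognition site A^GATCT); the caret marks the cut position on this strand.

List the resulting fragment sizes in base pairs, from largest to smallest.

61, 36, 34, 11, 10 bp

Qpa36II sites (CGGCCG) start at positions 69, 105, 115.
Qpa36II cuts after base 4 of each site, so after positions 72, 108, 118.
The BglII site (AGATCT) starts at position 11.
BglII cuts after the first base of each site, so after position 11.
Combined cut positions: 11, 72, 108, 118.
Linear molecule, 4 cuts → 5 fragments:
  1–11 → 11 bp
  12–72 → 61 bp
  73–108 → 36 bp
  109–118 → 10 bp
  119–152 → 34 bp
Sorted largest to smallest: 61, 36, 34, 11, 10 bp.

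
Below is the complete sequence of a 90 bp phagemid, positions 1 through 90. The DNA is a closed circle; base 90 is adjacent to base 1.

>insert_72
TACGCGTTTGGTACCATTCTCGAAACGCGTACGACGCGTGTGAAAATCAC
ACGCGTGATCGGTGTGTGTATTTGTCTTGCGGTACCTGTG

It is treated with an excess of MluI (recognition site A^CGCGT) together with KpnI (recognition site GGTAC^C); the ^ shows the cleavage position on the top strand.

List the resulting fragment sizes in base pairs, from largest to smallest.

34, 17, 12, 11, 9, 7 bp

MluI sites (ACGCGT) start at positions 2, 25, 34, 51.
MluI cuts after the first base of each site, so after positions 2, 25, 34, 51.
KpnI sites (GGTACC) start at positions 10, 81.
KpnI cuts after base 5 of each site (before the last base), so after positions 14, 85.
Combined cut positions: 2, 14, 25, 34, 51, 85.
Circular molecule, 6 cuts → 6 fragments:
  3–14 → 12 bp
  15–25 → 11 bp
  26–34 → 9 bp
  35–51 → 17 bp
  52–85 → 34 bp
  86–90 then 1–2 → 5 + 2 = 7 bp
Sorted largest to smallest: 34, 17, 12, 11, 9, 7 bp.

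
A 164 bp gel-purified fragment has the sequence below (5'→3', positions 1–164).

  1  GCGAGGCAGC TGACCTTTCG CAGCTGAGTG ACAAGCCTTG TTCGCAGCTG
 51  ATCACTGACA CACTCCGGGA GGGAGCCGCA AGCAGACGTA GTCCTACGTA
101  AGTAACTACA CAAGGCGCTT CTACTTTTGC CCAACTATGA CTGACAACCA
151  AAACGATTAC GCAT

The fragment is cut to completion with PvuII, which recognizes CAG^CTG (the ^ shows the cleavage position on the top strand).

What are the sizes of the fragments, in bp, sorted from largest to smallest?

117, 24, 14, 9 bp

PvuII sites (CAGCTG) start at positions 7, 21, 45.
PvuII cuts after base 3 of each site, so after positions 9, 23, 47.
Linear molecule, 3 cuts → 4 fragments:
  1–9 → 9 bp
  10–23 → 14 bp
  24–47 → 24 bp
  48–164 → 117 bp
Sorted largest to smallest: 117, 24, 14, 9 bp.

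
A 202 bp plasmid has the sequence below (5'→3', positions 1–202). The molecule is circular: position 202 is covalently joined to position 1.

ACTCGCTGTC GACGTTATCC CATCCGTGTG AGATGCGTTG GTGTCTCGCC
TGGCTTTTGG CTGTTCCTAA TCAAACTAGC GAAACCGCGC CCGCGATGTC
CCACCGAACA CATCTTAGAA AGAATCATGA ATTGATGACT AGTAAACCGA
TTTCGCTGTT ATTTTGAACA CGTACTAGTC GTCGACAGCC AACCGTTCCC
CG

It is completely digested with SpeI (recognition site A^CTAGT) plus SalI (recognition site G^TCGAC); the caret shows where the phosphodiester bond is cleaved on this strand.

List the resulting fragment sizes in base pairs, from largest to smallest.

130, 36, 29, 7 bp

SpeI sites (ACTAGT) start at positions 138, 174.
SpeI cuts after the first base of each site, so after positions 138, 174.
SalI sites (GTCGAC) start at positions 8, 181.
SalI cuts after the first base of each site, so after positions 8, 181.
Combined cut positions: 8, 138, 174, 181.
Circular molecule, 4 cuts → 4 fragments:
  9–138 → 130 bp
  139–174 → 36 bp
  175–181 → 7 bp
  182–202 then 1–8 → 21 + 8 = 29 bp
Sorted largest to smallest: 130, 36, 29, 7 bp.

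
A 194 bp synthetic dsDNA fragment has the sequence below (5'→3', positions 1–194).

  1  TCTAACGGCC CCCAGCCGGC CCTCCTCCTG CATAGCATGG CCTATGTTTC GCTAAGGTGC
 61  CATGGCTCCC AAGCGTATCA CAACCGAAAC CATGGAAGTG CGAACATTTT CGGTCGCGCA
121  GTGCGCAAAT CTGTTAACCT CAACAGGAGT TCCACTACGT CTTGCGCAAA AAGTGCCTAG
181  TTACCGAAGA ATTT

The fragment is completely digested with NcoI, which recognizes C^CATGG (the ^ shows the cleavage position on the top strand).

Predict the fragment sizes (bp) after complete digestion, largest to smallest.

NcoI sites (CCATGG) start at positions 60, 90.
NcoI cuts after the first base of each site, so after positions 60, 90.
Linear molecule, 2 cuts → 3 fragments:
  1–60 → 60 bp
  61–90 → 30 bp
  91–194 → 104 bp
Sorted largest to smallest: 104, 60, 30 bp.

104, 60, 30 bp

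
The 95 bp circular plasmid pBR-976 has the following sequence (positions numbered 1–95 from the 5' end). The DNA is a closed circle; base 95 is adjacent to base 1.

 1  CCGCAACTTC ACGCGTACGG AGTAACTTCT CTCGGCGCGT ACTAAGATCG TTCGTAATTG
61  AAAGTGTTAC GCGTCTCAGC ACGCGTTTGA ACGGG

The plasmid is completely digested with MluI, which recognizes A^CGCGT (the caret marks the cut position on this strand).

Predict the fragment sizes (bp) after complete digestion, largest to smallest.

MluI sites (ACGCGT) start at positions 11, 69, 81.
MluI cuts after the first base of each site, so after positions 11, 69, 81.
Circular molecule, 3 cuts → 3 fragments:
  12–69 → 58 bp
  70–81 → 12 bp
  82–95 then 1–11 → 14 + 11 = 25 bp
Sorted largest to smallest: 58, 25, 12 bp.

58, 25, 12 bp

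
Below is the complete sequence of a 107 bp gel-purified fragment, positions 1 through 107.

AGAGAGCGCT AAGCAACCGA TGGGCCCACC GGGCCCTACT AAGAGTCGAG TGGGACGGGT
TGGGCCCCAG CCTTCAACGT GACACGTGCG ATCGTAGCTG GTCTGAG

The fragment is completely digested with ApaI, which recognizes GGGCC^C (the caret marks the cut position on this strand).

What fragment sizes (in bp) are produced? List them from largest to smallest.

41, 31, 26, 9 bp

ApaI sites (GGGCCC) start at positions 22, 31, 62.
ApaI cuts after base 5 of each site (before the last base), so after positions 26, 35, 66.
Linear molecule, 3 cuts → 4 fragments:
  1–26 → 26 bp
  27–35 → 9 bp
  36–66 → 31 bp
  67–107 → 41 bp
Sorted largest to smallest: 41, 31, 26, 9 bp.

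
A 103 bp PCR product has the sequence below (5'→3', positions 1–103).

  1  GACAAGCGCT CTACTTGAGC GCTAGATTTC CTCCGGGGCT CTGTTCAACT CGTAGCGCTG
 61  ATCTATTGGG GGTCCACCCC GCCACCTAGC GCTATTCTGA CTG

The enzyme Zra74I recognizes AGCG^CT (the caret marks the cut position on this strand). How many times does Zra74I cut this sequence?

4

AGCGCT occurs starting at positions 5, 18, 54, 88.
Zra74I cuts at 4 sites.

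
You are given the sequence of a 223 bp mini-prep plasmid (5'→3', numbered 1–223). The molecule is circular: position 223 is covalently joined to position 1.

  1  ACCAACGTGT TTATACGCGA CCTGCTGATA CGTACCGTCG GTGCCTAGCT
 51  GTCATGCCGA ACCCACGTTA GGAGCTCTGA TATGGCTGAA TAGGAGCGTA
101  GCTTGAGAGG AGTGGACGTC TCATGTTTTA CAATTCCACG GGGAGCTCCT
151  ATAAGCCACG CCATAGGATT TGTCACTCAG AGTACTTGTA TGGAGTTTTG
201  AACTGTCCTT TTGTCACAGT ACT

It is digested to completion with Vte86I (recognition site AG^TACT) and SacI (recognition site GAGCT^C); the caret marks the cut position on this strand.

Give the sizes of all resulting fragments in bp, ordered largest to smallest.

80, 71, 37, 35 bp

Vte86I sites (AGTACT) start at positions 181, 218.
Vte86I cuts after base 2 of each site, so after positions 182, 219.
SacI sites (GAGCTC) start at positions 72, 143.
SacI cuts after base 5 of each site (before the last base), so after positions 76, 147.
Combined cut positions: 76, 147, 182, 219.
Circular molecule, 4 cuts → 4 fragments:
  77–147 → 71 bp
  148–182 → 35 bp
  183–219 → 37 bp
  220–223 then 1–76 → 4 + 76 = 80 bp
Sorted largest to smallest: 80, 71, 37, 35 bp.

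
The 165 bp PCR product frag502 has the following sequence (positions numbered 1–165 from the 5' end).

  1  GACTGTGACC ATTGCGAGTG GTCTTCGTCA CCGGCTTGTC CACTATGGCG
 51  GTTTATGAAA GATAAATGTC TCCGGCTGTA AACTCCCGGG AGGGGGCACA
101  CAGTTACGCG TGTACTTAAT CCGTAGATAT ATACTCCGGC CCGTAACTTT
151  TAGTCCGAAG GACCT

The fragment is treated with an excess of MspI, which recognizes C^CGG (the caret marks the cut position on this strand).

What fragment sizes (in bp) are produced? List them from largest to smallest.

MspI sites (CCGG) start at positions 31, 72, 86, 136.
MspI cuts after the first base of each site, so after positions 31, 72, 86, 136.
Linear molecule, 4 cuts → 5 fragments:
  1–31 → 31 bp
  32–72 → 41 bp
  73–86 → 14 bp
  87–136 → 50 bp
  137–165 → 29 bp
Sorted largest to smallest: 50, 41, 31, 29, 14 bp.

50, 41, 31, 29, 14 bp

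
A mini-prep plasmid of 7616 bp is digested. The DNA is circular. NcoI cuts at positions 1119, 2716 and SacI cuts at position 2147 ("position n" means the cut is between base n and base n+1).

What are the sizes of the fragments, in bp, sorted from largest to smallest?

Combined cut positions (sorted): 1119, 2147, 2716.
Circular molecule, 3 cuts → 3 fragments:
  2147 − 1119 = 1028 bp
  2716 − 2147 = 569 bp
  wrap: 7616 − 2716 + 1119 = 6019 bp
Sorted largest to smallest: 6019, 1028, 569 bp.

6019, 1028, 569 bp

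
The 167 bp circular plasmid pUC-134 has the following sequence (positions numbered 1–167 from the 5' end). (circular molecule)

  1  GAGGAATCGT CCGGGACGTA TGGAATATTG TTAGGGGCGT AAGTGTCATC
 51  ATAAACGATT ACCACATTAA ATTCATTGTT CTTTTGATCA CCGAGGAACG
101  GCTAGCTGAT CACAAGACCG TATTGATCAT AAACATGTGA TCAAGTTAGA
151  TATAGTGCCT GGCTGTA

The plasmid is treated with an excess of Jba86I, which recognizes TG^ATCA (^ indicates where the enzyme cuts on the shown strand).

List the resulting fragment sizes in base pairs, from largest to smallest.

Jba86I sites (TGATCA) start at positions 85, 107, 124, 138.
Jba86I cuts after base 2 of each site, so after positions 86, 108, 125, 139.
Circular molecule, 4 cuts → 4 fragments:
  87–108 → 22 bp
  109–125 → 17 bp
  126–139 → 14 bp
  140–167 then 1–86 → 28 + 86 = 114 bp
Sorted largest to smallest: 114, 22, 17, 14 bp.

114, 22, 17, 14 bp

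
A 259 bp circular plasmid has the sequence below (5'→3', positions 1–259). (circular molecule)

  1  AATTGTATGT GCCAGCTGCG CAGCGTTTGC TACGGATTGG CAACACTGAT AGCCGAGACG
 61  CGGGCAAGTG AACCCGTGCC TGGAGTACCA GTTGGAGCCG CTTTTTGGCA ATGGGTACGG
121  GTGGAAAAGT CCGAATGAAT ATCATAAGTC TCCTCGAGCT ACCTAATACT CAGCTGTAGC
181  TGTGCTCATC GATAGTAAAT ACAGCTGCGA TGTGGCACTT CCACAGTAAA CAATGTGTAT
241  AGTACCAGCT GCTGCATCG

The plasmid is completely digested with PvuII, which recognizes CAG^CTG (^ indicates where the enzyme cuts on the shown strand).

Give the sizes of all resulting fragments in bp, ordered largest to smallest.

PvuII sites (CAGCTG) start at positions 13, 171, 202, 246.
PvuII cuts after base 3 of each site, so after positions 15, 173, 204, 248.
Circular molecule, 4 cuts → 4 fragments:
  16–173 → 158 bp
  174–204 → 31 bp
  205–248 → 44 bp
  249–259 then 1–15 → 11 + 15 = 26 bp
Sorted largest to smallest: 158, 44, 31, 26 bp.

158, 44, 31, 26 bp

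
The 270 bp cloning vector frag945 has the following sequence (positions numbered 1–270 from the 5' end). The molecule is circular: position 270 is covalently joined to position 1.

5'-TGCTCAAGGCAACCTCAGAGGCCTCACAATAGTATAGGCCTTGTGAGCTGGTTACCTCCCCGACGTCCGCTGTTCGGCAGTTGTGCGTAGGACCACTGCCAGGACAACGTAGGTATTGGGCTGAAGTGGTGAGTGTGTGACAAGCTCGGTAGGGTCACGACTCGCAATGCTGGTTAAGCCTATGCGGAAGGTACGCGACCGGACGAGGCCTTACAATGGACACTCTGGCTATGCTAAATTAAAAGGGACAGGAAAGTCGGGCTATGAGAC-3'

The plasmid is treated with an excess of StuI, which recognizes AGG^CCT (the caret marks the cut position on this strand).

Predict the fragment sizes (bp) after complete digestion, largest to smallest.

170, 83, 17 bp

StuI sites (AGGCCT) start at positions 19, 36, 206.
StuI cuts after base 3 of each site, so after positions 21, 38, 208.
Circular molecule, 3 cuts → 3 fragments:
  22–38 → 17 bp
  39–208 → 170 bp
  209–270 then 1–21 → 62 + 21 = 83 bp
Sorted largest to smallest: 170, 83, 17 bp.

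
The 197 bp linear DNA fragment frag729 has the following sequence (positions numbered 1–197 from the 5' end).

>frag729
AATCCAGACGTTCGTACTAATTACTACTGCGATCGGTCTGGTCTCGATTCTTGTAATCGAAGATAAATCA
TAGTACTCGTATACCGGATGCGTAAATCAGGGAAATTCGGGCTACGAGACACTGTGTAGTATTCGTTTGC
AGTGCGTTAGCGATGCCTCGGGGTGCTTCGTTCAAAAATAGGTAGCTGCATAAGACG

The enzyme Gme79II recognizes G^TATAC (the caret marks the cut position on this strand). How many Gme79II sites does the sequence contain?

GTATAC occurs starting at position 79.
Gme79II cuts at 1 site.

1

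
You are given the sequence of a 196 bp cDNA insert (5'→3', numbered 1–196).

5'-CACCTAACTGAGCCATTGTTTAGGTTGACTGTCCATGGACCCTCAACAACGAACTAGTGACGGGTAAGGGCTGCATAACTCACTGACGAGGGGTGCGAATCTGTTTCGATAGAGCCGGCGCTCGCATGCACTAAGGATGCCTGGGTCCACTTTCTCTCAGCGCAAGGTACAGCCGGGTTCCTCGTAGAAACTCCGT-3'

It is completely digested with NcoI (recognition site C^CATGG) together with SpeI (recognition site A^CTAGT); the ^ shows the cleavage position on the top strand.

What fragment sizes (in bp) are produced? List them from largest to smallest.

The NcoI site (CCATGG) starts at position 33.
NcoI cuts after the first base of each site, so after position 33.
The SpeI site (ACTAGT) starts at position 53.
SpeI cuts after the first base of each site, so after position 53.
Combined cut positions: 33, 53.
Linear molecule, 2 cuts → 3 fragments:
  1–33 → 33 bp
  34–53 → 20 bp
  54–196 → 143 bp
Sorted largest to smallest: 143, 33, 20 bp.

143, 33, 20 bp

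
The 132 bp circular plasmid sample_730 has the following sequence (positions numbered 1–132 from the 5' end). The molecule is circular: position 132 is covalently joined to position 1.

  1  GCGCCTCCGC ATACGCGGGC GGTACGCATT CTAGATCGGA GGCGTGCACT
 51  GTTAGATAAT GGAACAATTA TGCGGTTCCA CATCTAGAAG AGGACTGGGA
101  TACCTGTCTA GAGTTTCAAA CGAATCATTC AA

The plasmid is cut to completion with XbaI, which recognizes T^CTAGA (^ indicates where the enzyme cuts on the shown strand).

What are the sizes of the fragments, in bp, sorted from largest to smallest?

XbaI sites (TCTAGA) start at positions 30, 83, 107.
XbaI cuts after the first base of each site, so after positions 30, 83, 107.
Circular molecule, 3 cuts → 3 fragments:
  31–83 → 53 bp
  84–107 → 24 bp
  108–132 then 1–30 → 25 + 30 = 55 bp
Sorted largest to smallest: 55, 53, 24 bp.

55, 53, 24 bp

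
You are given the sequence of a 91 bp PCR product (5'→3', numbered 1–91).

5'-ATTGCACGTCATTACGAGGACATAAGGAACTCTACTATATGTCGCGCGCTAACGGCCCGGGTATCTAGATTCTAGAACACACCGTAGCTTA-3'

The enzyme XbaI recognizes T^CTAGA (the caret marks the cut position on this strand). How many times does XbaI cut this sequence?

2

TCTAGA occurs starting at positions 64, 71.
XbaI cuts at 2 sites.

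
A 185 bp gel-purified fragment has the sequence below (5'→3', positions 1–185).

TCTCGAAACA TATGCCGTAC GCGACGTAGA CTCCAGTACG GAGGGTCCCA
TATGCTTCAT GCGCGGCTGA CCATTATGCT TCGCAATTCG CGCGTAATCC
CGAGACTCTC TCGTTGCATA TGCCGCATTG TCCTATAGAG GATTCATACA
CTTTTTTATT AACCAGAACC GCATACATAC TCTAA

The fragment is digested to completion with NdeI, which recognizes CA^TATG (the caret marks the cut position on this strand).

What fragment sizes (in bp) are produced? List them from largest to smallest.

68, 67, 40, 10 bp

NdeI sites (CATATG) start at positions 9, 49, 117.
NdeI cuts after base 2 of each site, so after positions 10, 50, 118.
Linear molecule, 3 cuts → 4 fragments:
  1–10 → 10 bp
  11–50 → 40 bp
  51–118 → 68 bp
  119–185 → 67 bp
Sorted largest to smallest: 68, 67, 40, 10 bp.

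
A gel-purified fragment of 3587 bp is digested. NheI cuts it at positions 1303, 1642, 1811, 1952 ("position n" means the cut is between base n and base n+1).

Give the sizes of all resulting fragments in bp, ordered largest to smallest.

1635, 1303, 339, 169, 141 bp

Linear molecule, 4 cuts → 5 fragments:
  1303 − 0 = 1303 bp
  1642 − 1303 = 339 bp
  1811 − 1642 = 169 bp
  1952 − 1811 = 141 bp
  3587 − 1952 = 1635 bp
Sorted largest to smallest: 1635, 1303, 339, 169, 141 bp.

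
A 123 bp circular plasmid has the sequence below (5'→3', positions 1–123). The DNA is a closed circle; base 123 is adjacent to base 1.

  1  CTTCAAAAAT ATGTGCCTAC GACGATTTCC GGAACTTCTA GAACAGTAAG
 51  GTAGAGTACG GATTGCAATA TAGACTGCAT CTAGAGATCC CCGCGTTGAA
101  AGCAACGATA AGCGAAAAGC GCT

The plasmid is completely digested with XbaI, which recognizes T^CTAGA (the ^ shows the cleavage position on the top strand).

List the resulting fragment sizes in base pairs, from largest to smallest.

80, 43 bp

XbaI sites (TCTAGA) start at positions 37, 80.
XbaI cuts after the first base of each site, so after positions 37, 80.
Circular molecule, 2 cuts → 2 fragments:
  38–80 → 43 bp
  81–123 then 1–37 → 43 + 37 = 80 bp
Sorted largest to smallest: 80, 43 bp.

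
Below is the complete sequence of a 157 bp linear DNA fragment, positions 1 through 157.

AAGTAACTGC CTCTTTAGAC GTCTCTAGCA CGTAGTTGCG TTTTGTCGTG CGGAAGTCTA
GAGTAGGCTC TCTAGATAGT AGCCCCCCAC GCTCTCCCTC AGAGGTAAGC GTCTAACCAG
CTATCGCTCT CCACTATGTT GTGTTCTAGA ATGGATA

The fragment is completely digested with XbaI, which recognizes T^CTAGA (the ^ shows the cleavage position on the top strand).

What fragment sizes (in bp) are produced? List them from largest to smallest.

XbaI sites (TCTAGA) start at positions 57, 71, 145.
XbaI cuts after the first base of each site, so after positions 57, 71, 145.
Linear molecule, 3 cuts → 4 fragments:
  1–57 → 57 bp
  58–71 → 14 bp
  72–145 → 74 bp
  146–157 → 12 bp
Sorted largest to smallest: 74, 57, 14, 12 bp.

74, 57, 14, 12 bp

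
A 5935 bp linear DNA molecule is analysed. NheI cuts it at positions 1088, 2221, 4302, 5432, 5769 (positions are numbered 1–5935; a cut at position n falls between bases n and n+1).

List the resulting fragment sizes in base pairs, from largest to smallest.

2081, 1133, 1130, 1088, 337, 166 bp

Linear molecule, 5 cuts → 6 fragments:
  1088 − 0 = 1088 bp
  2221 − 1088 = 1133 bp
  4302 − 2221 = 2081 bp
  5432 − 4302 = 1130 bp
  5769 − 5432 = 337 bp
  5935 − 5769 = 166 bp
Sorted largest to smallest: 2081, 1133, 1130, 1088, 337, 166 bp.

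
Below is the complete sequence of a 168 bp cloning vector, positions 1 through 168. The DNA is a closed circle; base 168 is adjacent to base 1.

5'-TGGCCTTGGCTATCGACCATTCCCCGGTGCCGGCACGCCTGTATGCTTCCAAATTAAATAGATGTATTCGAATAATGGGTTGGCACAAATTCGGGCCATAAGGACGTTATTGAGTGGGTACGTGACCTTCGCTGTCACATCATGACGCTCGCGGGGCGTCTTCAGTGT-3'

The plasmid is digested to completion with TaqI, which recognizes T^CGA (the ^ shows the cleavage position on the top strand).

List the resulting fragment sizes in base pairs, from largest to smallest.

113, 55 bp

TaqI sites (TCGA) start at positions 13, 68.
TaqI cuts after the first base of each site, so after positions 13, 68.
Circular molecule, 2 cuts → 2 fragments:
  14–68 → 55 bp
  69–168 then 1–13 → 100 + 13 = 113 bp
Sorted largest to smallest: 113, 55 bp.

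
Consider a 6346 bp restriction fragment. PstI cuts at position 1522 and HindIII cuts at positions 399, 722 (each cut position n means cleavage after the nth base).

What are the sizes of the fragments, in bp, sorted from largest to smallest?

Combined cut positions (sorted): 399, 722, 1522.
Linear molecule, 3 cuts → 4 fragments:
  399 − 0 = 399 bp
  722 − 399 = 323 bp
  1522 − 722 = 800 bp
  6346 − 1522 = 4824 bp
Sorted largest to smallest: 4824, 800, 399, 323 bp.

4824, 800, 399, 323 bp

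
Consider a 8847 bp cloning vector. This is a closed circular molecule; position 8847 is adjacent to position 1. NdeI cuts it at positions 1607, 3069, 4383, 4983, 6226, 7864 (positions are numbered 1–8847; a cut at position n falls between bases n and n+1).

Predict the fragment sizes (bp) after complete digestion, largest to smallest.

Circular molecule, 6 cuts → 6 fragments:
  3069 − 1607 = 1462 bp
  4383 − 3069 = 1314 bp
  4983 − 4383 = 600 bp
  6226 − 4983 = 1243 bp
  7864 − 6226 = 1638 bp
  wrap: 8847 − 7864 + 1607 = 2590 bp
Sorted largest to smallest: 2590, 1638, 1462, 1314, 1243, 600 bp.

2590, 1638, 1462, 1314, 1243, 600 bp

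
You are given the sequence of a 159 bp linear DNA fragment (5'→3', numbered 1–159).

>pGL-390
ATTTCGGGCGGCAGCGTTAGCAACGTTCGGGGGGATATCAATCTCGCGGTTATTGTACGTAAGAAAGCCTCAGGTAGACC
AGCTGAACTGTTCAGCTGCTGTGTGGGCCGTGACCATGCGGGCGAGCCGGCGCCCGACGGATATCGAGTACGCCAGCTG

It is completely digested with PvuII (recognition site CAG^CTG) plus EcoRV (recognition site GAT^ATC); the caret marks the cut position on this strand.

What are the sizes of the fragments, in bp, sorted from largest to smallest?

47, 46, 36, 14, 13, 3 bp

PvuII sites (CAGCTG) start at positions 80, 93, 154.
PvuII cuts after base 3 of each site, so after positions 82, 95, 156.
EcoRV sites (GATATC) start at positions 34, 140.
EcoRV cuts after base 3 of each site, so after positions 36, 142.
Combined cut positions: 36, 82, 95, 142, 156.
Linear molecule, 5 cuts → 6 fragments:
  1–36 → 36 bp
  37–82 → 46 bp
  83–95 → 13 bp
  96–142 → 47 bp
  143–156 → 14 bp
  157–159 → 3 bp
Sorted largest to smallest: 47, 46, 36, 14, 13, 3 bp.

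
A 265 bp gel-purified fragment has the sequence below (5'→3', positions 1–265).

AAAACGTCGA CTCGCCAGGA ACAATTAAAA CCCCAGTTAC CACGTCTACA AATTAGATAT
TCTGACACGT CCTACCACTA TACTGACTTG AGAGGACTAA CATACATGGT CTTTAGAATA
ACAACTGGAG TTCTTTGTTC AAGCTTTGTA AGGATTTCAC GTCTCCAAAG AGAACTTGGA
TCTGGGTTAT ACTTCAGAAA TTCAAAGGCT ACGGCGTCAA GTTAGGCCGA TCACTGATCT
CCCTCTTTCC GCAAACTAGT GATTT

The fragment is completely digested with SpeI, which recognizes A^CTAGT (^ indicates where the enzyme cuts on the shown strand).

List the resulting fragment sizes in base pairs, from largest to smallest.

The SpeI site (ACTAGT) starts at position 255.
SpeI cuts after the first base of each site, so after position 255.
Linear molecule, 1 cut → 2 fragments:
  1–255 → 255 bp
  256–265 → 10 bp
Sorted largest to smallest: 255, 10 bp.

255, 10 bp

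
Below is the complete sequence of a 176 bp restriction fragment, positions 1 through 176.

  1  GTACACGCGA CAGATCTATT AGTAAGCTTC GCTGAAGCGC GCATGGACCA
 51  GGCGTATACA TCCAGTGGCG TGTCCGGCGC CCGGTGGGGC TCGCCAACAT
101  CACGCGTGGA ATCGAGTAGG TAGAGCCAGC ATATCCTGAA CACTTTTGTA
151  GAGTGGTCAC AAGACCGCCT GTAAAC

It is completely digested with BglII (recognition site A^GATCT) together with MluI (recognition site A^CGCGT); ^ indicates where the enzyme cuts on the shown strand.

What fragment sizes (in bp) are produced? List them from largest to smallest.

The BglII site (AGATCT) starts at position 12.
BglII cuts after the first base of each site, so after position 12.
The MluI site (ACGCGT) starts at position 102.
MluI cuts after the first base of each site, so after position 102.
Combined cut positions: 12, 102.
Linear molecule, 2 cuts → 3 fragments:
  1–12 → 12 bp
  13–102 → 90 bp
  103–176 → 74 bp
Sorted largest to smallest: 90, 74, 12 bp.

90, 74, 12 bp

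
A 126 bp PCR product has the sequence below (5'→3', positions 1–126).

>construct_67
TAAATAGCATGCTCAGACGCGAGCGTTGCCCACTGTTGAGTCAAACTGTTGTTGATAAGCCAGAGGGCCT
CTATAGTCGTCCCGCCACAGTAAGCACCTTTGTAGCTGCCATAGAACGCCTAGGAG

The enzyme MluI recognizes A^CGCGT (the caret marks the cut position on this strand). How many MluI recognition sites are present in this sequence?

0

No occurrence of ACGCGT is present in the sequence.
MluI does not cut: 0 sites.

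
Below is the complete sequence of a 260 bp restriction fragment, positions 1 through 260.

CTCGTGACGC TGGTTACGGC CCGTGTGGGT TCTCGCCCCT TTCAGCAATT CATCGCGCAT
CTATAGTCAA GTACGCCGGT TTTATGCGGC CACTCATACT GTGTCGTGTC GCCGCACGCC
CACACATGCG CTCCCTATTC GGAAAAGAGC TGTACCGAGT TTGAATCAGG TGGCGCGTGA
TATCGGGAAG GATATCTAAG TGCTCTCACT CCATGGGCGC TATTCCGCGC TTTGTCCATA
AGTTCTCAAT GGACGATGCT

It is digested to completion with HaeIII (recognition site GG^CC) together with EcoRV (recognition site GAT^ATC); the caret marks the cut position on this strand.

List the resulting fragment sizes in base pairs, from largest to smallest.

HaeIII sites (GGCC) start at positions 18, 88.
HaeIII cuts after base 2 of each site, so after positions 19, 89.
EcoRV sites (GATATC) start at positions 179, 191.
EcoRV cuts after base 3 of each site, so after positions 181, 193.
Combined cut positions: 19, 89, 181, 193.
Linear molecule, 4 cuts → 5 fragments:
  1–19 → 19 bp
  20–89 → 70 bp
  90–181 → 92 bp
  182–193 → 12 bp
  194–260 → 67 bp
Sorted largest to smallest: 92, 70, 67, 19, 12 bp.

92, 70, 67, 19, 12 bp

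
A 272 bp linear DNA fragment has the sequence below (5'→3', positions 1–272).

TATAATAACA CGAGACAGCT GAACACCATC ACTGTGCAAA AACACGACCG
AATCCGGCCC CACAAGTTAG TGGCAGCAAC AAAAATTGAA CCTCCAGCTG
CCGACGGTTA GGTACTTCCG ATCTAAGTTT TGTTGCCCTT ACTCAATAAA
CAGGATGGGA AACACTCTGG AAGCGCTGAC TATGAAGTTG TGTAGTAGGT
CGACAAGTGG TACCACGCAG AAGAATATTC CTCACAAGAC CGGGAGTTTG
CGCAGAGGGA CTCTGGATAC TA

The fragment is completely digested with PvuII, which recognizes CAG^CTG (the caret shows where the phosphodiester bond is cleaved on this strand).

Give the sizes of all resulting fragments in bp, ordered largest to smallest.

PvuII sites (CAGCTG) start at positions 16, 95.
PvuII cuts after base 3 of each site, so after positions 18, 97.
Linear molecule, 2 cuts → 3 fragments:
  1–18 → 18 bp
  19–97 → 79 bp
  98–272 → 175 bp
Sorted largest to smallest: 175, 79, 18 bp.

175, 79, 18 bp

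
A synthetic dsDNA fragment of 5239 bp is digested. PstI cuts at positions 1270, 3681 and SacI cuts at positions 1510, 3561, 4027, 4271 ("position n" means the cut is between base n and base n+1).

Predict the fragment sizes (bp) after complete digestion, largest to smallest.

2051, 1270, 968, 346, 244, 240, 120 bp

Combined cut positions (sorted): 1270, 1510, 3561, 3681, 4027, 4271.
Linear molecule, 6 cuts → 7 fragments:
  1270 − 0 = 1270 bp
  1510 − 1270 = 240 bp
  3561 − 1510 = 2051 bp
  3681 − 3561 = 120 bp
  4027 − 3681 = 346 bp
  4271 − 4027 = 244 bp
  5239 − 4271 = 968 bp
Sorted largest to smallest: 2051, 1270, 968, 346, 244, 240, 120 bp.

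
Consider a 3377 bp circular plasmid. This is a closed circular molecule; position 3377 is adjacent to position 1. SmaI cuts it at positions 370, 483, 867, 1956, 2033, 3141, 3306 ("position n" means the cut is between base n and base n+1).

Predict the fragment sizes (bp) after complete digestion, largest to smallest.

Circular molecule, 7 cuts → 7 fragments:
  483 − 370 = 113 bp
  867 − 483 = 384 bp
  1956 − 867 = 1089 bp
  2033 − 1956 = 77 bp
  3141 − 2033 = 1108 bp
  3306 − 3141 = 165 bp
  wrap: 3377 − 3306 + 370 = 441 bp
Sorted largest to smallest: 1108, 1089, 441, 384, 165, 113, 77 bp.

1108, 1089, 441, 384, 165, 113, 77 bp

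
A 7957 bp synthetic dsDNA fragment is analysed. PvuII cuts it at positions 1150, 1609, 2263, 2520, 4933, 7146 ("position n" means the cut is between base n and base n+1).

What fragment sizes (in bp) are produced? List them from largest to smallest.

2413, 2213, 1150, 811, 654, 459, 257 bp

Linear molecule, 6 cuts → 7 fragments:
  1150 − 0 = 1150 bp
  1609 − 1150 = 459 bp
  2263 − 1609 = 654 bp
  2520 − 2263 = 257 bp
  4933 − 2520 = 2413 bp
  7146 − 4933 = 2213 bp
  7957 − 7146 = 811 bp
Sorted largest to smallest: 2413, 2213, 1150, 811, 654, 459, 257 bp.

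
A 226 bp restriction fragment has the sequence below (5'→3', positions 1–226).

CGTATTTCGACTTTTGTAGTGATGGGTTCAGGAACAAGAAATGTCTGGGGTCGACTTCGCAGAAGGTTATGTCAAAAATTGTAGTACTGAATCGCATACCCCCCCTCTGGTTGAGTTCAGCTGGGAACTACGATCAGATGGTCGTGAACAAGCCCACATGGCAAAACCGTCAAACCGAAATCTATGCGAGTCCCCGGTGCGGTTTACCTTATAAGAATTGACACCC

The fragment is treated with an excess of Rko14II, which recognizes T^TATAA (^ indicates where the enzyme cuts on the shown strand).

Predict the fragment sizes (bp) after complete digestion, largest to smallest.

209, 17 bp

The Rko14II site (TTATAA) starts at position 209.
Rko14II cuts after the first base of each site, so after position 209.
Linear molecule, 1 cut → 2 fragments:
  1–209 → 209 bp
  210–226 → 17 bp
Sorted largest to smallest: 209, 17 bp.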